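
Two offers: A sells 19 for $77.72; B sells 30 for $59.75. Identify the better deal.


Deal A: $77.72/19 = $4.0905/unit
Deal B: $59.75/30 = $1.9917/unit
B is cheaper per unit
= Deal B

Deal B


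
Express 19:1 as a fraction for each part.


Total parts = 19 + 1 = 20
First part: 19/20 = 19/20
Second part: 1/20 = 1/20
= 19/20 and 1/20

19/20 and 1/20


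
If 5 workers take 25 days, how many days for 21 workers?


Inverse proportion: x × y = constant
k = 5 × 25 = 125
y₂ = k / 21 = 125 / 21
= 5.95

5.95


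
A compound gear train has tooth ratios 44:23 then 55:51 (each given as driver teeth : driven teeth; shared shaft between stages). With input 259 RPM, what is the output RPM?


Stage 1: RPM_B = RPM_A × t_A/t_B = 259 × 44/23 = 11396/23 ≈ 495.48
B and C share a shaft → RPM_C = RPM_B
Stage 2: RPM_D = RPM_C × t_C/t_D = RPM_A × (t_A×t_C)/(t_B×t_D)
Overall ratio = (44×55)/(23×51) = 2420/1173
RPM_D = 259 × 2420/1173 = 626780/1173
≈ 534.34 RPM

534.34 RPM


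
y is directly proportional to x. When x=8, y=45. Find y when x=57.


Direct proportion: y/x = constant
k = 45/8 = 5.6250
y₂ = k × 57 = 45 × 57 / 8 = 2565/8
≈ 320.63

320.63


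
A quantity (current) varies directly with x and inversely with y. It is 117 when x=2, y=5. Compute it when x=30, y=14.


z = k·x/y
Solve for k using the known point: k = z·y/x = 117×5/2 = 585/2 = 292.5000
Now evaluate at x=30, y=14:
z = k × 30 / 14 = (585 × 30) / (2 × 14) = 17550/28
≈ 626.7857

626.7857


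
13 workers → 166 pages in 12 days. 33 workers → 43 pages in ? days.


Days ∝ work / workers, so d₂ = d₁ × (m₁/m₂) × (w₂/w₁)
Workers factor (inverse): 13/33 ≈ 0.3939
Work factor (direct): 43/166 ≈ 0.2590
d₂ = 12 × 13/33 × 43/166 = (12 × 13 × 43) / (33 × 166) = 6708/5478
≈ 1.22 days

1.22 days


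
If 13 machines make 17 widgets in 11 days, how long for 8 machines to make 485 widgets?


Days ∝ work / workers, so d₂ = d₁ × (m₁/m₂) × (w₂/w₁)
Workers factor (inverse): 13/8 = 1.6250
Work factor (direct): 485/17 ≈ 28.5294
d₂ = 11 × 13/8 × 485/17 = (11 × 13 × 485) / (8 × 17) = 69355/136
≈ 509.96 days

509.96 days


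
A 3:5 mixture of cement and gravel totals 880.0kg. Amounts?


Total parts = 3 + 5 = 8
cement: 880.0 × 3/8 = 330.0kg
gravel: 880.0 × 5/8 = 550.0kg
= 330.0kg and 550.0kg

330.0kg and 550.0kg


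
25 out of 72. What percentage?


Percentage = (part / whole) × 100
= (25 / 72) × 100
≈ 34.72%

34.72%


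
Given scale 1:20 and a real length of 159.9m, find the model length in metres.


Model size = real / scale
= 159.9 / 20
= 7.9950 m

7.9950 m


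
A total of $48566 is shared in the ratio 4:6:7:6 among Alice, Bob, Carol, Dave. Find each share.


Total parts = 4 + 6 + 7 + 6 = 23
Alice: 48566 × 4/23 = 8446.26
Bob: 48566 × 6/23 = 12669.39
Carol: 48566 × 7/23 = 14780.96
Dave: 48566 × 6/23 = 12669.39
= Alice: $8446.26, Bob: $12669.39, Carol: $14780.96, Dave: $12669.39

Alice: $8446.26, Bob: $12669.39, Carol: $14780.96, Dave: $12669.39


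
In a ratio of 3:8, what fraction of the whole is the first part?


Total parts = 3 + 8 = 11
First part: 3/11 = 3/11
= 3/11

3/11


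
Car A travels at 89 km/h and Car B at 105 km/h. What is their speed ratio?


Ratio = 89:105
GCD = 1
Simplified = 89:105
Time ratio (same distance) = 105:89
Speed ratio = 89:105

89:105


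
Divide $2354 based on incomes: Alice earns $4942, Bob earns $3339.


Total income = 4942 + 3339 = $8281
Alice: $2354 × 4942/8281 = $1404.84
Bob: $2354 × 3339/8281 = $949.16
= Alice: $1404.84, Bob: $949.16

Alice: $1404.84, Bob: $949.16


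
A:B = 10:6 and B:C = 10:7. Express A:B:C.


Match B: multiply A:B by 10 → 100:60
Multiply B:C by 6 → 60:42
Combined: 100:60:42
GCD = 2
= 50:30:21

50:30:21


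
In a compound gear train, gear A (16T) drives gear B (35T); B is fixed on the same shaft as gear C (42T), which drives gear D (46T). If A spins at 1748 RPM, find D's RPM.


Stage 1: RPM_B = RPM_A × t_A/t_B = 1748 × 16/35 = 27968/35 ≈ 799.09
B and C share a shaft → RPM_C = RPM_B
Stage 2: RPM_D = RPM_C × t_C/t_D = RPM_A × (t_A×t_C)/(t_B×t_D)
Overall ratio = (16×42)/(35×46) = 672/1610
RPM_D = 1748 × 672/1610 = 1174656/1610
= 729.60 RPM

729.60 RPM


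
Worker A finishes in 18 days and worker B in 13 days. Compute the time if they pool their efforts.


Rate of A = 1/18 per day
Rate of B = 1/13 per day
Combined rate = 1/18 + 1/13 = 31/234 ≈ 0.1325 per day
Days = 1 / combined rate = 234/31
≈ 7.55 days

7.55 days


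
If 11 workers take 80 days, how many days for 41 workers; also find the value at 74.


Inverse proportion: x × y = constant
k = 11 × 80 = 880
At x=41: k/41 = 21.46
At x=74: k/74 = 11.89
= 21.46 and 11.89

21.46 and 11.89


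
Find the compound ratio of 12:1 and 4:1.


Compound ratio = (12×4) : (1×1)
= 48:1
GCD = 1
= 48:1

48:1


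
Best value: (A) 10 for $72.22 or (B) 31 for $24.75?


Deal A: $72.22/10 = $7.2220/unit
Deal B: $24.75/31 = $0.7984/unit
B is cheaper per unit
= Deal B

Deal B


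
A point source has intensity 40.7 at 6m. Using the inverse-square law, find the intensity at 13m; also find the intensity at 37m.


I₁d₁² = I₂d₂²
I at 13m = 40.7 × (6/13)² = 40.7 × 36/169 = 1465.2/169 ≈ 8.6698
I at 37m = 40.7 × (6/37)² = 40.7 × 36/1369 = 1465.2/1369 ≈ 1.0703
= 8.6698 and 1.0703

8.6698 and 1.0703


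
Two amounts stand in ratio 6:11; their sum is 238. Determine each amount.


Let A = 6k, B = 11k.
6k + 11k = 238
17k = 238 → k = 238/17 = 14
A = 6×14 = 84, B = 11×14 = 154
= A = 84, B = 154

A = 84, B = 154


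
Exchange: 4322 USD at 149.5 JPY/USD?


Amount × rate = 4322 × 149.5
= 646139.00 JPY

646139.00 JPY


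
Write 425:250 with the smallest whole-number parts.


GCD(425, 250) = 25
425/25 : 250/25
= 17:10

17:10


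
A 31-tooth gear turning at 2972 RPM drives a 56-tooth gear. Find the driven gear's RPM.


Gear ratio = 31:56 = 31:56
RPM_B = RPM_A × (teeth_A / teeth_B)
= 2972 × (31/56)
= 1645.2 RPM

1645.2 RPM


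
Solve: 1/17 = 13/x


Cross multiply: 1 × x = 17 × 13
1x = 221
x = 221 / 1
= 221.00

221.00


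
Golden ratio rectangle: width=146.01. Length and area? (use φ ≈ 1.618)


φ = (1 + √5) / 2 ≈ 1.618
Length = width × φ = 146.01 × 1.618 = 236.24418
≈ 236.24
Area = width × length = 146.01 × 236.24418 = 34494.0127218 ≈ 34494.01
= Length: 236.24, Area: 34494.01

Length: 236.24, Area: 34494.01


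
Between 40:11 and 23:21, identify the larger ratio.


40/11 = 3.6364
23/21 = 1.0952
3.6364 > 1.0952, so 40:11 is greater
= 40:11

40:11


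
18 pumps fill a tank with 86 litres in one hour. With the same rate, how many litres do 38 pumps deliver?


Direct proportion: y/x = constant
k = 86/18 ≈ 4.7778
y₂ = k × 38 = 86 × 38 / 18 = 3268/18
≈ 181.56

181.56


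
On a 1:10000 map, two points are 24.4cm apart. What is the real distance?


Real distance = map distance × scale
= 24.4cm × 10000
= 244000 cm = 2440.0 m
= 2.440 km

2.440 km


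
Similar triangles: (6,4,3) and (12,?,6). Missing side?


Scale factor = 12/6 = 2
Missing side = 4 × 2
= 8.0

8.0


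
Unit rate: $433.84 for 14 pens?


Unit rate = total / quantity
= 433.84 / 14
= $30.99 per unit

$30.99 per unit


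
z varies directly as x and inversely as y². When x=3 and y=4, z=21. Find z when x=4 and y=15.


z = k·x/y²
Solve for k using the known point: k = z·y²/x = 21×16/3 = 336/3 = 112.0000
Now evaluate at x=4, y=15:
z = k × 4 / 225 = (336 × 4) / (3 × 225) = 1344/675
≈ 1.9911

1.9911


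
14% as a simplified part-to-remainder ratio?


14% means 14 parts out of 100; remainder = 86
Part : remainder = 14:86
GCD = 2
= 7:43

7:43


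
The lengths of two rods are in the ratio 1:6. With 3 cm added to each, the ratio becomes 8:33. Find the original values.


Let A = 1k, B = 6k.
(1k + 3) / (6k + 3) = 8/33
Cross-multiply: 33(1k + 3) = 8(6k + 3)
33k + 99 = 48k + 24
33k - 48k = 24 - 99
-15k = -75
k = -75/-15 = 5
A = 1×5 = 5, B = 6×5 = 30
= A = 5, B = 30

A = 5, B = 30


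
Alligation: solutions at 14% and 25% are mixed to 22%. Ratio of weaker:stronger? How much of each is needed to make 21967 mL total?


Let x parts of 14% mix with y parts of 25%.
14x + 25y = 22(x + y)
14x + 25y = 22x + 22y
x(14 - 22) = y(22 - 25)
x/y = (25 - 22)/(22 - 14) = 3/8
Simplify: 3:8
Total parts = 11; one part = 21967/11 = 1997.00 mL
14% solution: 3×1997.00 = 5991.00 mL
25% solution: 8×1997.00 = 15976.00 mL
= ratio 3:8; 5991.00 mL and 15976.00 mL

ratio 3:8; 5991.00 mL and 15976.00 mL


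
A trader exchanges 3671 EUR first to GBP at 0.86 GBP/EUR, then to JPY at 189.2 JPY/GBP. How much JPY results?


Step 1: 3671 EUR × 0.86 = 3157.06 GBP
Step 2: 3157.06 GBP × 189.2 = 597315.75 JPY
Implied rate EUR→JPY = 0.86 × 189.2 = 162.7120
= 597315.75 JPY

597315.75 JPY


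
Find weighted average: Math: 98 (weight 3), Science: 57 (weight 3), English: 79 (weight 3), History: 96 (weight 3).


Numerator = 98×3 + 57×3 + 79×3 + 96×3
= 294 + 171 + 237 + 288
= 990
Total weight = 12
Weighted avg = 990/12
= 82.50

82.50


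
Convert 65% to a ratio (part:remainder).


65% means 65 parts out of 100; remainder = 35
Part : remainder = 65:35
GCD = 5
= 13:7

13:7


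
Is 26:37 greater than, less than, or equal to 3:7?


26/37 = 0.7027
3/7 = 0.4286
0.7027 > 0.4286, so 26:37 is greater
= greater than

greater than


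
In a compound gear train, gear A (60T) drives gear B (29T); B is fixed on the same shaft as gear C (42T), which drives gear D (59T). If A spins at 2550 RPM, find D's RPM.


Stage 1: RPM_B = RPM_A × t_A/t_B = 2550 × 60/29 = 153000/29 ≈ 5275.86
B and C share a shaft → RPM_C = RPM_B
Stage 2: RPM_D = RPM_C × t_C/t_D = RPM_A × (t_A×t_C)/(t_B×t_D)
Overall ratio = (60×42)/(29×59) = 2520/1711
RPM_D = 2550 × 2520/1711 = 6426000/1711
≈ 3755.70 RPM

3755.70 RPM


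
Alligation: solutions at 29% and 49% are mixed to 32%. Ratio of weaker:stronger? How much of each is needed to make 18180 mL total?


Let x parts of 29% mix with y parts of 49%.
29x + 49y = 32(x + y)
29x + 49y = 32x + 32y
x(29 - 32) = y(32 - 49)
x/y = (49 - 32)/(32 - 29) = 17/3
Simplify: 17:3
Total parts = 20; one part = 18180/20 = 909.00 mL
29% solution: 17×909.00 = 15453.00 mL
49% solution: 3×909.00 = 2727.00 mL
= ratio 17:3; 15453.00 mL and 2727.00 mL

ratio 17:3; 15453.00 mL and 2727.00 mL


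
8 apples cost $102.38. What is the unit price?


Unit rate = total / quantity
= 102.38 / 8
= $12.80 per unit

$12.80 per unit


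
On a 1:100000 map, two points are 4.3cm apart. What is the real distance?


Real distance = map distance × scale
= 4.3cm × 100000
= 430000 cm = 4300.0 m
= 4.300 km

4.300 km


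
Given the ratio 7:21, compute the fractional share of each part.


Total parts = 7 + 21 = 28
First part: 7/28 = 1/4
Second part: 21/28 = 3/4
= 1/4 and 3/4

1/4 and 3/4


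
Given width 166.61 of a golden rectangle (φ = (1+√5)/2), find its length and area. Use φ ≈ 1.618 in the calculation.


φ = (1 + √5) / 2 ≈ 1.618
Length = width × φ = 166.61 × 1.618 = 269.57498
≈ 269.57
Area = width × length = 166.61 × 269.57498 = 44913.8874178 ≈ 44913.89
= Length: 269.57, Area: 44913.89

Length: 269.57, Area: 44913.89


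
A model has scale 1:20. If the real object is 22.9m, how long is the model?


Model size = real / scale
= 22.9 / 20
= 1.1450 m

1.1450 m


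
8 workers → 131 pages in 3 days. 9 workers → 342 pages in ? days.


Days ∝ work / workers, so d₂ = d₁ × (m₁/m₂) × (w₂/w₁)
Workers factor (inverse): 8/9 ≈ 0.8889
Work factor (direct): 342/131 ≈ 2.6107
d₂ = 3 × 8/9 × 342/131 = (3 × 8 × 342) / (9 × 131) = 8208/1179
≈ 6.96 days

6.96 days


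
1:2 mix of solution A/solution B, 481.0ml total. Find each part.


Total parts = 1 + 2 = 3
solution A: 481.0 × 1/3 = 160.3ml
solution B: 481.0 × 2/3 = 320.7ml
= 160.3ml and 320.7ml

160.3ml and 320.7ml


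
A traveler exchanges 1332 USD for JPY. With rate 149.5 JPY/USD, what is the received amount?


Amount × rate = 1332 × 149.5
= 199134.00 JPY

199134.00 JPY


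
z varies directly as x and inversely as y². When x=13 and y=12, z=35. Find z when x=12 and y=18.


z = k·x/y²
Solve for k using the known point: k = z·y²/x = 35×144/13 = 5040/13 ≈ 387.6923
Now evaluate at x=12, y=18:
z = k × 12 / 324 = (5040 × 12) / (13 × 324) = 60480/4212
≈ 14.3590

14.3590


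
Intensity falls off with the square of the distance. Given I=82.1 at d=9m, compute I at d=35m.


I₁d₁² = I₂d₂²
I₂ = I₁ × (d₁/d₂)²
= 82.1 × (9/35)²
= 82.1 × 81/1225
= 6650.1/1225
≈ 5.4287

5.4287


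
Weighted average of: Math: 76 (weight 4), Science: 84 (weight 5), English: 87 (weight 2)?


Numerator = 76×4 + 84×5 + 87×2
= 304 + 420 + 174
= 898
Total weight = 11
Weighted avg = 898/11
= 81.64

81.64


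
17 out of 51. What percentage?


Percentage = (part / whole) × 100
= (17 / 51) × 100
≈ 33.33%

33.33%


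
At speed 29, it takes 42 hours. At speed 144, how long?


Inverse proportion: x × y = constant
k = 29 × 42 = 1218
y₂ = k / 144 = 1218 / 144
= 8.46

8.46


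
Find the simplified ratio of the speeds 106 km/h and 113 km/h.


Ratio = 106:113
GCD = 1
Simplified = 106:113
Time ratio (same distance) = 113:106
Speed ratio = 106:113

106:113


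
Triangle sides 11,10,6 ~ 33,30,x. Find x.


Scale factor = 33/11 = 3
Missing side = 6 × 3
= 18.0

18.0


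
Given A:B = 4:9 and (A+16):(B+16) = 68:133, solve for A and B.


Let A = 4k, B = 9k.
(4k + 16) / (9k + 16) = 68/133
Cross-multiply: 133(4k + 16) = 68(9k + 16)
532k + 2128 = 612k + 1088
532k - 612k = 1088 - 2128
-80k = -1040
k = -1040/-80 = 13
A = 4×13 = 52, B = 9×13 = 117
= A = 52, B = 117

A = 52, B = 117


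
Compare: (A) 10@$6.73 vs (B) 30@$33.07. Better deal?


Deal A: $6.73/10 = $0.6730/unit
Deal B: $33.07/30 = $1.1023/unit
A is cheaper per unit
= Deal A

Deal A


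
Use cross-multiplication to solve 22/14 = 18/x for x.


Cross multiply: 22 × x = 14 × 18
22x = 252
x = 252 / 22
= 11.45

11.45


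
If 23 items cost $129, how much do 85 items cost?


Direct proportion: y/x = constant
k = 129/23 ≈ 5.6087
y₂ = k × 85 = 129 × 85 / 23 = 10965/23
≈ 476.74

476.74


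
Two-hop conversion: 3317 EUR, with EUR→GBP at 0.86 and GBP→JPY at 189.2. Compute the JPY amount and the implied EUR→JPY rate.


Step 1: 3317 EUR × 0.86 = 2852.62 GBP
Step 2: 2852.62 GBP × 189.2 = 539715.70 JPY
Implied rate EUR→JPY = 0.86 × 189.2 = 162.7120
= 539715.70 JPY; implied rate 162.7120 JPY/EUR

539715.70 JPY; implied rate 162.7120 JPY/EUR


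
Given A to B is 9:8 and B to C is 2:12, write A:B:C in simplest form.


Match B: multiply A:B by 2 → 18:16
Multiply B:C by 8 → 16:96
Combined: 18:16:96
GCD = 2
= 9:8:48

9:8:48


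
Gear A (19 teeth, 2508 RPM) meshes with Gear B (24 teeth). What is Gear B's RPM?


Gear ratio = 19:24 = 19:24
RPM_B = RPM_A × (teeth_A / teeth_B)
= 2508 × (19/24)
= 1985.5 RPM

1985.5 RPM


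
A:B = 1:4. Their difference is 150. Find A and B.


Let A = 1k, B = 4k.
4k - 1k = 150
3k = 150 → k = 150/3 = 50
A = 1×50 = 50, B = 4×50 = 200
= A = 50, B = 200

A = 50, B = 200


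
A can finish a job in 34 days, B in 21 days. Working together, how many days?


Rate of A = 1/34 per day
Rate of B = 1/21 per day
Combined rate = 1/34 + 1/21 = 55/714 ≈ 0.0770 per day
Days = 1 / combined rate = 714/55
≈ 12.98 days

12.98 days


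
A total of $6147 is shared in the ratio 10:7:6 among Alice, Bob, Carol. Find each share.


Total parts = 10 + 7 + 6 = 23
Alice: 6147 × 10/23 = 2672.61
Bob: 6147 × 7/23 = 1870.83
Carol: 6147 × 6/23 = 1603.57
= Alice: $2672.61, Bob: $1870.83, Carol: $1603.57

Alice: $2672.61, Bob: $1870.83, Carol: $1603.57


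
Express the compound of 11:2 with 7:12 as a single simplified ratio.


Compound ratio = (11×7) : (2×12)
= 77:24
GCD = 1
= 77:24

77:24


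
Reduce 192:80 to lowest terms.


GCD(192, 80) = 16
192/16 : 80/16
= 12:5

12:5


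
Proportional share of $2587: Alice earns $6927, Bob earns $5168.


Total income = 6927 + 5168 = $12095
Alice: $2587 × 6927/12095 = $1481.62
Bob: $2587 × 5168/12095 = $1105.38
= Alice: $1481.62, Bob: $1105.38

Alice: $1481.62, Bob: $1105.38


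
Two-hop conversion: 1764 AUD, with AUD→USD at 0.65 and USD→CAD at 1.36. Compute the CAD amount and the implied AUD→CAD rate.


Step 1: 1764 AUD × 0.65 = 1146.60 USD
Step 2: 1146.60 USD × 1.36 = 1559.38 CAD
Implied rate AUD→CAD = 0.65 × 1.36 = 0.8840
= 1559.38 CAD; implied rate 0.8840 CAD/AUD

1559.38 CAD; implied rate 0.8840 CAD/AUD


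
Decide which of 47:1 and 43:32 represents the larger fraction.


47/1 = 47.0000
43/32 = 1.3438
47.0000 > 1.3438, so 47:1 is greater
= 47:1

47:1


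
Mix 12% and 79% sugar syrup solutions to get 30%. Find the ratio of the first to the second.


Let x parts of 12% mix with y parts of 79%.
12x + 79y = 30(x + y)
12x + 79y = 30x + 30y
x(12 - 30) = y(30 - 79)
x/y = (79 - 30)/(30 - 12) = 49/18
Simplify: 49:18
= 49:18

49:18


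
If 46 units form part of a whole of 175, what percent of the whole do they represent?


Percentage = (part / whole) × 100
= (46 / 175) × 100
≈ 26.29%

26.29%


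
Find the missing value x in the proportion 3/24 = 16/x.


Cross multiply: 3 × x = 24 × 16
3x = 384
x = 384 / 3
= 128.00

128.00


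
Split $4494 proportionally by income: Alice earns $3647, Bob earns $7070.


Total income = 3647 + 7070 = $10717
Alice: $4494 × 3647/10717 = $1529.31
Bob: $4494 × 7070/10717 = $2964.69
= Alice: $1529.31, Bob: $2964.69

Alice: $1529.31, Bob: $2964.69


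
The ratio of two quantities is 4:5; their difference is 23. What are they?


Let A = 4k, B = 5k.
5k - 4k = 23
1k = 23 → k = 23/1 = 23
A = 4×23 = 92, B = 5×23 = 115
= A = 92, B = 115

A = 92, B = 115


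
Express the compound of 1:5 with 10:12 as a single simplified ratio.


Compound ratio = (1×10) : (5×12)
= 10:60
GCD = 10
= 1:6

1:6


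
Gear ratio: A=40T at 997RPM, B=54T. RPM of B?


Gear ratio = 40:54 = 20:27
RPM_B = RPM_A × (teeth_A / teeth_B)
= 997 × (40/54)
= 738.5 RPM

738.5 RPM


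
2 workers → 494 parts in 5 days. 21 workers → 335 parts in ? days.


Days ∝ work / workers, so d₂ = d₁ × (m₁/m₂) × (w₂/w₁)
Workers factor (inverse): 2/21 ≈ 0.0952
Work factor (direct): 335/494 ≈ 0.6781
d₂ = 5 × 2/21 × 335/494 = (5 × 2 × 335) / (21 × 494) = 3350/10374
≈ 0.32 days

0.32 days


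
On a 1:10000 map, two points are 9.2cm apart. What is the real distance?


Real distance = map distance × scale
= 9.2cm × 10000
= 92000 cm = 920.0 m
= 0.920 km

0.920 km


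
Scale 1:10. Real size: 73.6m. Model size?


Model size = real / scale
= 73.6 / 10
= 7.3600 m

7.3600 m


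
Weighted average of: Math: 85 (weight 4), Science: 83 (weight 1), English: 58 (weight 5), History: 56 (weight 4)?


Numerator = 85×4 + 83×1 + 58×5 + 56×4
= 340 + 83 + 290 + 224
= 937
Total weight = 14
Weighted avg = 937/14
= 66.93

66.93


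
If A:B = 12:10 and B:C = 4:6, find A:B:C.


Match B: multiply A:B by 4 → 48:40
Multiply B:C by 10 → 40:60
Combined: 48:40:60
GCD = 4
= 12:10:15

12:10:15


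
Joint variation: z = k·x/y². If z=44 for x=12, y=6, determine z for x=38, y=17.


z = k·x/y²
Solve for k using the known point: k = z·y²/x = 44×36/12 = 1584/12 = 132.0000
Now evaluate at x=38, y=17:
z = k × 38 / 289 = (1584 × 38) / (12 × 289) = 60192/3468
≈ 17.3564

17.3564


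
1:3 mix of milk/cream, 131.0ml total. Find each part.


Total parts = 1 + 3 = 4
milk: 131.0 × 1/4 = 32.8ml
cream: 131.0 × 3/4 = 98.3ml
= 32.8ml and 98.3ml

32.8ml and 98.3ml


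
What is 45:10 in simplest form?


GCD(45, 10) = 5
45/5 : 10/5
= 9:2

9:2


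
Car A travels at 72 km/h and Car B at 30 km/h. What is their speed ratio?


Ratio = 72:30
GCD = 6
Simplified = 12:5
Time ratio (same distance) = 5:12
Speed ratio = 12:5

12:5


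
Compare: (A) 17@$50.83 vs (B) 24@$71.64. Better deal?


Deal A: $50.83/17 = $2.9900/unit
Deal B: $71.64/24 = $2.9850/unit
B is cheaper per unit
= Deal B

Deal B


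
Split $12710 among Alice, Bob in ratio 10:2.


Total parts = 10 + 2 = 12
Alice: 12710 × 10/12 = 10591.67
Bob: 12710 × 2/12 = 2118.33
= Alice: $10591.67, Bob: $2118.33

Alice: $10591.67, Bob: $2118.33


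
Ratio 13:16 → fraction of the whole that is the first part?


Total parts = 13 + 16 = 29
First part: 13/29 = 13/29
= 13/29

13/29


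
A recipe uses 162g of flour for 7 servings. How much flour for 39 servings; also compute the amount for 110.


Direct proportion: y/x = constant
k = 162/7 ≈ 23.1429
y at x=39: k × 39 = 162 × 39 / 7 = 6318/7 ≈ 902.57
y at x=110: k × 110 = 162 × 110 / 7 = 17820/7 ≈ 2545.71
= 902.57 and 2545.71

902.57 and 2545.71


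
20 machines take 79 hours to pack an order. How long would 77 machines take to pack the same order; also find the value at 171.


Inverse proportion: x × y = constant
k = 20 × 79 = 1580
At x=77: k/77 = 20.52
At x=171: k/171 = 9.24
= 20.52 and 9.24

20.52 and 9.24


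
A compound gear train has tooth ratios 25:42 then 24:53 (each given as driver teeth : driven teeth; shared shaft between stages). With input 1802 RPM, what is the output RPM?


Stage 1: RPM_B = RPM_A × t_A/t_B = 1802 × 25/42 = 45050/42 ≈ 1072.62
B and C share a shaft → RPM_C = RPM_B
Stage 2: RPM_D = RPM_C × t_C/t_D = RPM_A × (t_A×t_C)/(t_B×t_D)
Overall ratio = (25×24)/(42×53) = 600/2226
RPM_D = 1802 × 600/2226 = 1081200/2226
≈ 485.71 RPM

485.71 RPM


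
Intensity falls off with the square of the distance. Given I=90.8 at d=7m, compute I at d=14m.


I₁d₁² = I₂d₂²
I₂ = I₁ × (d₁/d₂)²
= 90.8 × (7/14)²
= 90.8 × 49/196
= 4449.2/196
= 22.7000

22.7000


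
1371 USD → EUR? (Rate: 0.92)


Amount × rate = 1371 × 0.92
= 1261.32 EUR

1261.32 EUR


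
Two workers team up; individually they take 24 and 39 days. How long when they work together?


Rate of A = 1/24 per day
Rate of B = 1/39 per day
Combined rate = 1/24 + 1/39 = 63/936 ≈ 0.0673 per day
Days = 1 / combined rate = 936/63
≈ 14.86 days

14.86 days


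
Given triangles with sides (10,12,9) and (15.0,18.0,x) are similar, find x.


Scale factor = 15.0/10 = 1.5
Missing side = 9 × 1.5
= 13.5

13.5


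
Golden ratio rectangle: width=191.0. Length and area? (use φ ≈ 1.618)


φ = (1 + √5) / 2 ≈ 1.618
Length = width × φ = 191.0 × 1.618 = 309.038
≈ 309.04
Area = width × length = 191.0 × 309.038 = 59026.258 ≈ 59026.26
= Length: 309.04, Area: 59026.26

Length: 309.04, Area: 59026.26


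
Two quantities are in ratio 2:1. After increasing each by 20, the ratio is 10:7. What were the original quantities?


Let A = 2k, B = 1k.
(2k + 20) / (1k + 20) = 10/7
Cross-multiply: 7(2k + 20) = 10(1k + 20)
14k + 140 = 10k + 200
14k - 10k = 200 - 140
4k = 60
k = 60/4 = 15
A = 2×15 = 30, B = 1×15 = 15
= A = 30, B = 15

A = 30, B = 15


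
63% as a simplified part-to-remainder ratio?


63% means 63 parts out of 100; remainder = 37
Part : remainder = 63:37
GCD = 1
= 63:37

63:37


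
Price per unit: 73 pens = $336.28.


Unit rate = total / quantity
= 336.28 / 73
= $4.61 per unit

$4.61 per unit


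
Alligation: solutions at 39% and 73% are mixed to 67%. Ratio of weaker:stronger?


Let x parts of 39% mix with y parts of 73%.
39x + 73y = 67(x + y)
39x + 73y = 67x + 67y
x(39 - 67) = y(67 - 73)
x/y = (73 - 67)/(67 - 39) = 6/28
Simplify: 3:14
= 3:14

3:14


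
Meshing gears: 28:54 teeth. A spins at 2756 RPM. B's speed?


Gear ratio = 28:54 = 14:27
RPM_B = RPM_A × (teeth_A / teeth_B)
= 2756 × (28/54)
= 1429.0 RPM

1429.0 RPM


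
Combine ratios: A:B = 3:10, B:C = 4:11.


Match B: multiply A:B by 4 → 12:40
Multiply B:C by 10 → 40:110
Combined: 12:40:110
GCD = 2
= 6:20:55

6:20:55


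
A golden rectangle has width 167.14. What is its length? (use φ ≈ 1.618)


φ = (1 + √5) / 2 ≈ 1.618
Length = width × φ = 167.14 × 1.618 = 270.43252
≈ 270.43

270.43


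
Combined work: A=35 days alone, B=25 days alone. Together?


Rate of A = 1/35 per day
Rate of B = 1/25 per day
Combined rate = 1/35 + 1/25 = 60/875 ≈ 0.0686 per day
Days = 1 / combined rate = 875/60
≈ 14.58 days

14.58 days


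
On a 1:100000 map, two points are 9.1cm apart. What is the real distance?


Real distance = map distance × scale
= 9.1cm × 100000
= 910000 cm = 9100.0 m
= 9.100 km

9.100 km


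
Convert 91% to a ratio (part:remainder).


91% means 91 parts out of 100; remainder = 9
Part : remainder = 91:9
GCD = 1
= 91:9

91:9


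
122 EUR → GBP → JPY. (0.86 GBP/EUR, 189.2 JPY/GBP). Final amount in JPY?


Step 1: 122 EUR × 0.86 = 104.92 GBP
Step 2: 104.92 GBP × 189.2 = 19850.86 JPY
Implied rate EUR→JPY = 0.86 × 189.2 = 162.7120
= 19850.86 JPY

19850.86 JPY


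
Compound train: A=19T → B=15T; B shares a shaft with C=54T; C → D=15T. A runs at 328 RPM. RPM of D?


Stage 1: RPM_B = RPM_A × t_A/t_B = 328 × 19/15 = 6232/15 ≈ 415.47
B and C share a shaft → RPM_C = RPM_B
Stage 2: RPM_D = RPM_C × t_C/t_D = RPM_A × (t_A×t_C)/(t_B×t_D)
Overall ratio = (19×54)/(15×15) = 1026/225
RPM_D = 328 × 1026/225 = 336528/225
= 1495.68 RPM

1495.68 RPM


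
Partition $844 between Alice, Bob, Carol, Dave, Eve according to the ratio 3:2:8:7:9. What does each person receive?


Total parts = 3 + 2 + 8 + 7 + 9 = 29
Alice: 844 × 3/29 = 87.31
Bob: 844 × 2/29 = 58.21
Carol: 844 × 8/29 = 232.83
Dave: 844 × 7/29 = 203.72
Eve: 844 × 9/29 = 261.93
= Alice: $87.31, Bob: $58.21, Carol: $232.83, Dave: $203.72, Eve: $261.93

Alice: $87.31, Bob: $58.21, Carol: $232.83, Dave: $203.72, Eve: $261.93


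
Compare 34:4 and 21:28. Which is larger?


34/4 = 8.5000
21/28 = 0.7500
8.5000 > 0.7500, so 34:4 is greater
= 34:4

34:4


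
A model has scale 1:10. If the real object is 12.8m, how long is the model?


Model size = real / scale
= 12.8 / 10
= 1.2800 m

1.2800 m


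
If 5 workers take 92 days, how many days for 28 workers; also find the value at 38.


Inverse proportion: x × y = constant
k = 5 × 92 = 460
At x=28: k/28 = 16.43
At x=38: k/38 = 12.11
= 16.43 and 12.11

16.43 and 12.11


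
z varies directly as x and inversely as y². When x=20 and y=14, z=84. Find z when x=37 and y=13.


z = k·x/y²
Solve for k using the known point: k = z·y²/x = 84×196/20 = 16464/20 = 823.2000
Now evaluate at x=37, y=13:
z = k × 37 / 169 = (16464 × 37) / (20 × 169) = 609168/3380
≈ 180.2272

180.2272


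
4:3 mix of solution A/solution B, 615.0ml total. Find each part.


Total parts = 4 + 3 = 7
solution A: 615.0 × 4/7 = 351.4ml
solution B: 615.0 × 3/7 = 263.6ml
= 351.4ml and 263.6ml

351.4ml and 263.6ml


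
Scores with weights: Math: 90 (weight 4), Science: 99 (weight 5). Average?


Numerator = 90×4 + 99×5
= 360 + 495
= 855
Total weight = 9
Weighted avg = 855/9
= 95.00

95.00


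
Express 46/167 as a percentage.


Percentage = (part / whole) × 100
= (46 / 167) × 100
≈ 27.54%

27.54%


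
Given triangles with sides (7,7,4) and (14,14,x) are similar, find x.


Scale factor = 14/7 = 2
Missing side = 4 × 2
= 8.0

8.0


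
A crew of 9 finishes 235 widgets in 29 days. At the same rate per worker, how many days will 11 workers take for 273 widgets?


Days ∝ work / workers, so d₂ = d₁ × (m₁/m₂) × (w₂/w₁)
Workers factor (inverse): 9/11 ≈ 0.8182
Work factor (direct): 273/235 ≈ 1.1617
d₂ = 29 × 9/11 × 273/235 = (29 × 9 × 273) / (11 × 235) = 71253/2585
≈ 27.56 days

27.56 days


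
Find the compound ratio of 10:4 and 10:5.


Compound ratio = (10×10) : (4×5)
= 100:20
GCD = 20
= 5:1

5:1


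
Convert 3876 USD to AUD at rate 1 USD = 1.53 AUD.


Amount × rate = 3876 × 1.53
= 5930.28 AUD

5930.28 AUD


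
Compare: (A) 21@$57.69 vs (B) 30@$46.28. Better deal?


Deal A: $57.69/21 = $2.7471/unit
Deal B: $46.28/30 = $1.5427/unit
B is cheaper per unit
= Deal B

Deal B


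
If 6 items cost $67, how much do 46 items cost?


Direct proportion: y/x = constant
k = 67/6 ≈ 11.1667
y₂ = k × 46 = 67 × 46 / 6 = 3082/6
≈ 513.67

513.67


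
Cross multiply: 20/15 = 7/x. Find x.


Cross multiply: 20 × x = 15 × 7
20x = 105
x = 105 / 20
= 5.25

5.25


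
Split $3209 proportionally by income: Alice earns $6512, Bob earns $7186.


Total income = 6512 + 7186 = $13698
Alice: $3209 × 6512/13698 = $1525.55
Bob: $3209 × 7186/13698 = $1683.45
= Alice: $1525.55, Bob: $1683.45

Alice: $1525.55, Bob: $1683.45


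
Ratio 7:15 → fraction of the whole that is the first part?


Total parts = 7 + 15 = 22
First part: 7/22 = 7/22
= 7/22

7/22


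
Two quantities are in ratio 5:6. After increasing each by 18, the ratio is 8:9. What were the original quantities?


Let A = 5k, B = 6k.
(5k + 18) / (6k + 18) = 8/9
Cross-multiply: 9(5k + 18) = 8(6k + 18)
45k + 162 = 48k + 144
45k - 48k = 144 - 162
-3k = -18
k = -18/-3 = 6
A = 5×6 = 30, B = 6×6 = 36
= A = 30, B = 36

A = 30, B = 36


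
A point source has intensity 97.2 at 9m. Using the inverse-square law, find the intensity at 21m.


I₁d₁² = I₂d₂²
I₂ = I₁ × (d₁/d₂)²
= 97.2 × (9/21)²
= 97.2 × 81/441
= 7873.2/441
≈ 17.8531

17.8531


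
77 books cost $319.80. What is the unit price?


Unit rate = total / quantity
= 319.80 / 77
= $4.15 per unit

$4.15 per unit


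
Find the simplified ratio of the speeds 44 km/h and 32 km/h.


Ratio = 44:32
GCD = 4
Simplified = 11:8
Time ratio (same distance) = 8:11
Speed ratio = 11:8

11:8


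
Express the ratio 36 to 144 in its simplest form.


GCD(36, 144) = 36
36/36 : 144/36
= 1:4

1:4


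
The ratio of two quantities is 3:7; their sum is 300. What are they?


Let A = 3k, B = 7k.
3k + 7k = 300
10k = 300 → k = 300/10 = 30
A = 3×30 = 90, B = 7×30 = 210
= A = 90, B = 210

A = 90, B = 210


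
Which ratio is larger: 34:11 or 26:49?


34/11 = 3.0909
26/49 = 0.5306
3.0909 > 0.5306, so 34:11 is greater
= 34:11

34:11


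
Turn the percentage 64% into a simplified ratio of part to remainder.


64% means 64 parts out of 100; remainder = 36
Part : remainder = 64:36
GCD = 4
= 16:9

16:9


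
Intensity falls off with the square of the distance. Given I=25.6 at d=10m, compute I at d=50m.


I₁d₁² = I₂d₂²
I₂ = I₁ × (d₁/d₂)²
= 25.6 × (10/50)²
= 25.6 × 100/2500
= 2560/2500
= 1.0240

1.0240


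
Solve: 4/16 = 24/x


Cross multiply: 4 × x = 16 × 24
4x = 384
x = 384 / 4
= 96.00

96.00


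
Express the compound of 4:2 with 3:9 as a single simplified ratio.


Compound ratio = (4×3) : (2×9)
= 12:18
GCD = 6
= 2:3

2:3


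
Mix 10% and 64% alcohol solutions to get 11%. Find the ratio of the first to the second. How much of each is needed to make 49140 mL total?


Let x parts of 10% mix with y parts of 64%.
10x + 64y = 11(x + y)
10x + 64y = 11x + 11y
x(10 - 11) = y(11 - 64)
x/y = (64 - 11)/(11 - 10) = 53/1
Simplify: 53:1
Total parts = 54; one part = 49140/54 = 910.00 mL
10% solution: 53×910.00 = 48230.00 mL
64% solution: 1×910.00 = 910.00 mL
= ratio 53:1; 48230.00 mL and 910.00 mL

ratio 53:1; 48230.00 mL and 910.00 mL


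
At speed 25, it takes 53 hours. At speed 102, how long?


Inverse proportion: x × y = constant
k = 25 × 53 = 1325
y₂ = k / 102 = 1325 / 102
= 12.99

12.99


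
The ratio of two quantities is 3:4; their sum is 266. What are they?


Let A = 3k, B = 4k.
3k + 4k = 266
7k = 266 → k = 266/7 = 38
A = 3×38 = 114, B = 4×38 = 152
= A = 114, B = 152

A = 114, B = 152


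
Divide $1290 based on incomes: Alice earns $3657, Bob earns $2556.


Total income = 3657 + 2556 = $6213
Alice: $1290 × 3657/6213 = $759.30
Bob: $1290 × 2556/6213 = $530.70
= Alice: $759.30, Bob: $530.70

Alice: $759.30, Bob: $530.70


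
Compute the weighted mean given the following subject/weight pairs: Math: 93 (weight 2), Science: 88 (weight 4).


Numerator = 93×2 + 88×4
= 186 + 352
= 538
Total weight = 6
Weighted avg = 538/6
= 89.67

89.67


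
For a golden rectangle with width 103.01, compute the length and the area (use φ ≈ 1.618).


φ = (1 + √5) / 2 ≈ 1.618
Length = width × φ = 103.01 × 1.618 = 166.67018
≈ 166.67
Area = width × length = 103.01 × 166.67018 = 17168.6952418 ≈ 17168.70
= Length: 166.67, Area: 17168.70

Length: 166.67, Area: 17168.70


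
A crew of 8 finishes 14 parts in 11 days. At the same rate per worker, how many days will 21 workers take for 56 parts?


Days ∝ work / workers, so d₂ = d₁ × (m₁/m₂) × (w₂/w₁)
Workers factor (inverse): 8/21 ≈ 0.3810
Work factor (direct): 56/14 = 4.0000
d₂ = 11 × 8/21 × 56/14 = (11 × 8 × 56) / (21 × 14) = 4928/294
≈ 16.76 days

16.76 days


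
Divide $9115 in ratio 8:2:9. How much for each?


Total parts = 8 + 2 + 9 = 19
Part 1: 9115 × 8/19 = 3837.89
Part 2: 9115 × 2/19 = 959.47
Part 3: 9115 × 9/19 = 4317.63
= Part 1: $3837.89, Part 2: $959.47, Part 3: $4317.63

Part 1: $3837.89, Part 2: $959.47, Part 3: $4317.63


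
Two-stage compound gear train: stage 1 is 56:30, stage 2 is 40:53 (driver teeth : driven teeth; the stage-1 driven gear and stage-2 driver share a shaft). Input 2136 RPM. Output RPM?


Stage 1: RPM_B = RPM_A × t_A/t_B = 2136 × 56/30 = 119616/30 = 3987.20
B and C share a shaft → RPM_C = RPM_B
Stage 2: RPM_D = RPM_C × t_C/t_D = RPM_A × (t_A×t_C)/(t_B×t_D)
Overall ratio = (56×40)/(30×53) = 2240/1590
RPM_D = 2136 × 2240/1590 = 4784640/1590
≈ 3009.21 RPM

3009.21 RPM


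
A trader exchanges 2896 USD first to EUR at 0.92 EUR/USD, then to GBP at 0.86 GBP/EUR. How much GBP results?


Step 1: 2896 USD × 0.92 = 2664.32 EUR
Step 2: 2664.32 EUR × 0.86 = 2291.32 GBP
Implied rate USD→GBP = 0.92 × 0.86 = 0.7912
= 2291.32 GBP

2291.32 GBP


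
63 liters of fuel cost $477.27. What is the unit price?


Unit rate = total / quantity
= 477.27 / 63
= $7.58 per unit

$7.58 per unit


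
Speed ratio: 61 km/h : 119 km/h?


Ratio = 61:119
GCD = 1
Simplified = 61:119
Time ratio (same distance) = 119:61
Speed ratio = 61:119

61:119


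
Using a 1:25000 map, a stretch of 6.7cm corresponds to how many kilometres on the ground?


Real distance = map distance × scale
= 6.7cm × 25000
= 167500 cm = 1675.0 m
= 1.675 km

1.675 km


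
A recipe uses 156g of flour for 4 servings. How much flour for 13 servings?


Direct proportion: y/x = constant
k = 156/4 = 39.0000
y₂ = k × 13 = 156 × 13 / 4 = 2028/4
= 507.00

507.00


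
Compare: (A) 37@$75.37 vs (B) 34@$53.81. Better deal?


Deal A: $75.37/37 = $2.0370/unit
Deal B: $53.81/34 = $1.5826/unit
B is cheaper per unit
= Deal B

Deal B


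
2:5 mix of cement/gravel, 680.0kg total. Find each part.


Total parts = 2 + 5 = 7
cement: 680.0 × 2/7 = 194.3kg
gravel: 680.0 × 5/7 = 485.7kg
= 194.3kg and 485.7kg

194.3kg and 485.7kg


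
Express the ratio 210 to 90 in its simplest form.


GCD(210, 90) = 30
210/30 : 90/30
= 7:3

7:3


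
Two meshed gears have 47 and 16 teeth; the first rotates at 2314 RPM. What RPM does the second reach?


Gear ratio = 47:16 = 47:16
RPM_B = RPM_A × (teeth_A / teeth_B)
= 2314 × (47/16)
= 6797.4 RPM

6797.4 RPM


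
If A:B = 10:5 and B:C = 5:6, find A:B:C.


Match B: multiply A:B by 5 → 50:25
Multiply B:C by 5 → 25:30
Combined: 50:25:30
GCD = 5
= 10:5:6

10:5:6


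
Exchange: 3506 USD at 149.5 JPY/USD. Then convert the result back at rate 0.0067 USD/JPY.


Amount × rate = 3506 × 149.5 = 524147.00 JPY
Round-trip: 524147.00 × 0.0067 = 3511.78 USD
= 524147.00 JPY, then 3511.78 USD

524147.00 JPY, then 3511.78 USD


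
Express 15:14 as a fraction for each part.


Total parts = 15 + 14 = 29
First part: 15/29 = 15/29
Second part: 14/29 = 14/29
= 15/29 and 14/29

15/29 and 14/29


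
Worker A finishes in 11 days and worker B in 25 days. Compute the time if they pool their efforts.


Rate of A = 1/11 per day
Rate of B = 1/25 per day
Combined rate = 1/11 + 1/25 = 36/275 ≈ 0.1309 per day
Days = 1 / combined rate = 275/36
≈ 7.64 days

7.64 days


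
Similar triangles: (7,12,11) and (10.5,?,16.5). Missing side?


Scale factor = 10.5/7 = 1.5
Missing side = 12 × 1.5
= 18.0

18.0


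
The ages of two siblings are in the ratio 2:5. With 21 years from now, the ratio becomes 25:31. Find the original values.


Let A = 2k, B = 5k.
(2k + 21) / (5k + 21) = 25/31
Cross-multiply: 31(2k + 21) = 25(5k + 21)
62k + 651 = 125k + 525
62k - 125k = 525 - 651
-63k = -126
k = -126/-63 = 2
A = 2×2 = 4, B = 5×2 = 10
= A = 4, B = 10

A = 4, B = 10


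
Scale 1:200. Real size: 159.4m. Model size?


Model size = real / scale
= 159.4 / 200
= 0.7970 m

0.7970 m


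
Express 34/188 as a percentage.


Percentage = (part / whole) × 100
= (34 / 188) × 100
≈ 18.09%

18.09%


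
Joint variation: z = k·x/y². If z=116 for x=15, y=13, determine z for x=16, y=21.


z = k·x/y²
Solve for k using the known point: k = z·y²/x = 116×169/15 = 19604/15 ≈ 1306.9333
Now evaluate at x=16, y=21:
z = k × 16 / 441 = (19604 × 16) / (15 × 441) = 313664/6615
≈ 47.4171

47.4171


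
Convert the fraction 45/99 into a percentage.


Percentage = (part / whole) × 100
= (45 / 99) × 100
≈ 45.45%

45.45%


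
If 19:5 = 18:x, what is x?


Cross multiply: 19 × x = 5 × 18
19x = 90
x = 90 / 19
= 4.74

4.74


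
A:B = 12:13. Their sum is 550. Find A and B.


Let A = 12k, B = 13k.
12k + 13k = 550
25k = 550 → k = 550/25 = 22
A = 12×22 = 264, B = 13×22 = 286
= A = 264, B = 286

A = 264, B = 286


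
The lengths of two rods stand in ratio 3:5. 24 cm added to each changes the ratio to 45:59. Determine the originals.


Let A = 3k, B = 5k.
(3k + 24) / (5k + 24) = 45/59
Cross-multiply: 59(3k + 24) = 45(5k + 24)
177k + 1416 = 225k + 1080
177k - 225k = 1080 - 1416
-48k = -336
k = -336/-48 = 7
A = 3×7 = 21, B = 5×7 = 35
= A = 21, B = 35

A = 21, B = 35


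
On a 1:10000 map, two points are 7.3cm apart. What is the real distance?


Real distance = map distance × scale
= 7.3cm × 10000
= 73000 cm = 730.0 m
= 0.730 km

0.730 km


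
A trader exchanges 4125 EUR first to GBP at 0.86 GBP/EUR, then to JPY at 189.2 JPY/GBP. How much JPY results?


Step 1: 4125 EUR × 0.86 = 3547.50 GBP
Step 2: 3547.50 GBP × 189.2 = 671187.00 JPY
Implied rate EUR→JPY = 0.86 × 189.2 = 162.7120
= 671187.00 JPY

671187.00 JPY


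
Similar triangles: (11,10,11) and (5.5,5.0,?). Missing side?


Scale factor = 5.5/11 = 0.5
Missing side = 11 × 0.5
= 5.5

5.5


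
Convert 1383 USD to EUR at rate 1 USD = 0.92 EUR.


Amount × rate = 1383 × 0.92
= 1272.36 EUR

1272.36 EUR


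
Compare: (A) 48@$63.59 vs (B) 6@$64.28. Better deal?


Deal A: $63.59/48 = $1.3248/unit
Deal B: $64.28/6 = $10.7133/unit
A is cheaper per unit
= Deal A

Deal A


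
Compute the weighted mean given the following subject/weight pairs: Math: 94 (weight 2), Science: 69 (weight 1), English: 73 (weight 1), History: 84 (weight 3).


Numerator = 94×2 + 69×1 + 73×1 + 84×3
= 188 + 69 + 73 + 252
= 582
Total weight = 7
Weighted avg = 582/7
= 83.14

83.14


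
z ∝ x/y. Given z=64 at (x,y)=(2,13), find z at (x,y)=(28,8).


z = k·x/y
Solve for k using the known point: k = z·y/x = 64×13/2 = 832/2 = 416.0000
Now evaluate at x=28, y=8:
z = k × 28 / 8 = (832 × 28) / (2 × 8) = 23296/16
= 1456.0000

1456.0000


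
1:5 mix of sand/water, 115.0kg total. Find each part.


Total parts = 1 + 5 = 6
sand: 115.0 × 1/6 = 19.2kg
water: 115.0 × 5/6 = 95.8kg
= 19.2kg and 95.8kg

19.2kg and 95.8kg
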